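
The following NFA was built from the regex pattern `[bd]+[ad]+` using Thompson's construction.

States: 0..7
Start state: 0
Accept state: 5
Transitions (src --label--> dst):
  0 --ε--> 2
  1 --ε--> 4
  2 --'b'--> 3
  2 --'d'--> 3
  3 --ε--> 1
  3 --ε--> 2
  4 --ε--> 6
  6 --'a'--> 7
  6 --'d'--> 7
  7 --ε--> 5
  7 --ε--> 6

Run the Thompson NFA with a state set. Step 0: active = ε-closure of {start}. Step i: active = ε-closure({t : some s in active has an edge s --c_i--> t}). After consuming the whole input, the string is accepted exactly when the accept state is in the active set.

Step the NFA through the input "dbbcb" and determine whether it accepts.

S₀ = ε-closure({0}) = {0,2}
'd' @ 1: {1,2,3,4,6}
'b' @ 2: {1,2,3,4,6}
'b' @ 3: {1,2,3,4,6}
'c' @ 4: {}  — state set empty
rest 'b' ignored (set empty)
final: {}; accept 5 not in set

Answer: REJECT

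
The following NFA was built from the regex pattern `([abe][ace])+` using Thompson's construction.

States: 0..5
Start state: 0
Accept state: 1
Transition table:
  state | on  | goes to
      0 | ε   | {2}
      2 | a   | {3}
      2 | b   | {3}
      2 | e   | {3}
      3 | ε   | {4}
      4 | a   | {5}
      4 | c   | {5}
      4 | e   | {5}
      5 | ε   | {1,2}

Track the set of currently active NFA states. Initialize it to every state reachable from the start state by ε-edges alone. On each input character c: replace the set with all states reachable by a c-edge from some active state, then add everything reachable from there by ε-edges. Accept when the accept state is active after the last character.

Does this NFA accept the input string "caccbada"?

Answer: REJECT

Trace:
S₀ = ε-closure({0}) = {0,2}
'c' @ 1: {}  — state set empty
rest 'accbada' ignored (set empty)
end set {} — state 1 not in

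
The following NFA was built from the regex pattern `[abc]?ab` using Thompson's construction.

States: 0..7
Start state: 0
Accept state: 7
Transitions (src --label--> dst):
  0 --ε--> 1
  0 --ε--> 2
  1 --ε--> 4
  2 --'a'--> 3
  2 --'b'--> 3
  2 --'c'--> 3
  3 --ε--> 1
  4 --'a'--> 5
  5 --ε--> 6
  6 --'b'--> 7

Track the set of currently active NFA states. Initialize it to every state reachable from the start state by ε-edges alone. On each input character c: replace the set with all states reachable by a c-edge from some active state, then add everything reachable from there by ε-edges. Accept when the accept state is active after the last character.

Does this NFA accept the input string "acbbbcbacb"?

Answer: REJECT

Trace:
start: ε-closure({0}) = {0,1,2,4}
'a' @ 1: {1,3,4,5,6}
'c' @ 2: {}  — dead — no transitions
rest 'bbbcbacb' ignored (set empty)
final: {}; accept 7 not in set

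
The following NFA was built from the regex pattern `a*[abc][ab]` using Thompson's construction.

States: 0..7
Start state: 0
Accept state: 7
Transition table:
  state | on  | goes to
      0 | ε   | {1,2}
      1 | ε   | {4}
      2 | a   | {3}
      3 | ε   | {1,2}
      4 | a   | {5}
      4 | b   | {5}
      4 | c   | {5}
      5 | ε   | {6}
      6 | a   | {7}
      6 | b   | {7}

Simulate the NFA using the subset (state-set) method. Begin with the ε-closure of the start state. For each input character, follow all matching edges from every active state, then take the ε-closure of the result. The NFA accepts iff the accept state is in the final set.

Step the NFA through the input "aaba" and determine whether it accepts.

S₀ = ε-closure({0}) = {0,1,2,4}
'a' @ 1: {1,2,3,4,5,6}
'a' @ 2: {1,2,3,4,5,6,7}  ✓accept
'b' @ 3: {5,6,7}  ✓accept
'a' @ 4: {7}  ✓accept
final: {7}; accept 7 in set

Answer: ACCEPT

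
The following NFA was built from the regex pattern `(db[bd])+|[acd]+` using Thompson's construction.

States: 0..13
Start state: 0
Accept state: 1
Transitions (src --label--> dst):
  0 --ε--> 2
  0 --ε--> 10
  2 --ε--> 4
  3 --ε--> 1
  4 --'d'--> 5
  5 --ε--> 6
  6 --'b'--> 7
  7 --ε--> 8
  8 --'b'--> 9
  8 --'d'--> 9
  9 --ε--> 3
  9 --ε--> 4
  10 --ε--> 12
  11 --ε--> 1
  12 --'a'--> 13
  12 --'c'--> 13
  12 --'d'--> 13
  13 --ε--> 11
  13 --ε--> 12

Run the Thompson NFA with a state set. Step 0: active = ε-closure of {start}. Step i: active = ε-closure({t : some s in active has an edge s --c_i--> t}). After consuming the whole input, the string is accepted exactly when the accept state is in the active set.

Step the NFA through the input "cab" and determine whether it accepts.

S₀ = ε-closure({0}) = {0,2,4,10,12}
'c' @ 1: {1,11,12,13}  [accepting]
'a' @ 2: {1,11,12,13}  [accepting]
'b' @ 3: {}  — no active states
end set {} — state 1 not in

Answer: REJECT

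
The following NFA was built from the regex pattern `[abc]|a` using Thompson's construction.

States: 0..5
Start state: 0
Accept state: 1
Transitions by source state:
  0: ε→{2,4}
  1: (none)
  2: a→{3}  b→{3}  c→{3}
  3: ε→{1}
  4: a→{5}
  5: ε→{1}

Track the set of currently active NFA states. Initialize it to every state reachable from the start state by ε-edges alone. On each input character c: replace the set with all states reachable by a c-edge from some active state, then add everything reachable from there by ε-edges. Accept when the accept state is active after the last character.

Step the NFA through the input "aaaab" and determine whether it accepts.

initial (ε-close {0}): {0,2,4}
'a' @ 1: {1,3,5}  (accept∈set)
'a' @ 2: {}  — dead — no transitions
rest 'aab' ignored (set empty)
final: {}; accept 1 not in set

Answer: REJECT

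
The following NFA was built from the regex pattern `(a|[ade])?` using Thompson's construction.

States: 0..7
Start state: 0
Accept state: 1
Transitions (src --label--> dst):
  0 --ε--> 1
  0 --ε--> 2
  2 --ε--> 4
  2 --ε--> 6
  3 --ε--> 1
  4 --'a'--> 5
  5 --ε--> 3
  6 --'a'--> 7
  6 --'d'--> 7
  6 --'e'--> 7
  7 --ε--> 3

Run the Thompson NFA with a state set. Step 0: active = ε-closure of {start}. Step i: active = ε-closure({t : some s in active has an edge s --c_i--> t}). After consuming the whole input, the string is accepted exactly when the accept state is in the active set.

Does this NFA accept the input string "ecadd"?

start: ε-closure({0}) = {0,1,2,4,6}
'e' @ 1: {1,3,7}  ✓accept
'c' @ 2: {}  — state set empty
rest 'add' ignored (set empty)
after full input: {}  (accept=1 not in)

Answer: REJECT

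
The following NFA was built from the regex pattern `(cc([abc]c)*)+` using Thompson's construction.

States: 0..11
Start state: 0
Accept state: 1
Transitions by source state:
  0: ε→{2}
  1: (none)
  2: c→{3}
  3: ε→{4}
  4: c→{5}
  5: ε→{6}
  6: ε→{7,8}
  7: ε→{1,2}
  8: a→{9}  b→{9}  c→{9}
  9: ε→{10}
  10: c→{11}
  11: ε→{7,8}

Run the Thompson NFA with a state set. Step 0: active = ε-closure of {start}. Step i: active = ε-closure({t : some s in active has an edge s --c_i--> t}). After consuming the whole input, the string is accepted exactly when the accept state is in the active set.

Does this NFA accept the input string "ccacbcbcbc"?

Answer: ACCEPT

Steps:
start: ε-closure({0}) = {0,2}
'c' @ 1: {3,4}
'c' @ 2: {1,2,5,6,7,8}  (accept∈set)
'a' @ 3: {9,10}
'c' @ 4: {1,2,7,8,11}  (accept∈set)
'b' @ 5: {9,10}
'c' @ 6: {1,2,7,8,11}  (accept∈set)
'b' @ 7: {9,10}
'c' @ 8: {1,2,7,8,11}  (accept∈set)
'b' @ 9: {9,10}
'c' @ 10: {1,2,7,8,11}  (accept∈set)
end set {1,2,7,8,11} — state 1 in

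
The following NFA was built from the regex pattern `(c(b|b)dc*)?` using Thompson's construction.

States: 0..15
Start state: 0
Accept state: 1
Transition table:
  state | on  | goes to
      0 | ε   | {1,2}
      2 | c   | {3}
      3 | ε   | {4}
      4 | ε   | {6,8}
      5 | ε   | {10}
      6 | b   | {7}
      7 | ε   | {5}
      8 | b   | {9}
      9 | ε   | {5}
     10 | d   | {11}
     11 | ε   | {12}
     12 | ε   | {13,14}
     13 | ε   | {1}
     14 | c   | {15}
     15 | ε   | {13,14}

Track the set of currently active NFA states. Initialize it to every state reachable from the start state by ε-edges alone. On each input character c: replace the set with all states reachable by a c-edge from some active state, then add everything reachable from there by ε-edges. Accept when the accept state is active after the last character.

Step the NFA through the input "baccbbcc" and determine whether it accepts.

Answer: REJECT

Trace:
start: ε-closure({0}) = {0,1,2}
'b' @ 1: {}  — no active states
rest 'accbbcc' ignored (set empty)
final: {}; accept 1 not in set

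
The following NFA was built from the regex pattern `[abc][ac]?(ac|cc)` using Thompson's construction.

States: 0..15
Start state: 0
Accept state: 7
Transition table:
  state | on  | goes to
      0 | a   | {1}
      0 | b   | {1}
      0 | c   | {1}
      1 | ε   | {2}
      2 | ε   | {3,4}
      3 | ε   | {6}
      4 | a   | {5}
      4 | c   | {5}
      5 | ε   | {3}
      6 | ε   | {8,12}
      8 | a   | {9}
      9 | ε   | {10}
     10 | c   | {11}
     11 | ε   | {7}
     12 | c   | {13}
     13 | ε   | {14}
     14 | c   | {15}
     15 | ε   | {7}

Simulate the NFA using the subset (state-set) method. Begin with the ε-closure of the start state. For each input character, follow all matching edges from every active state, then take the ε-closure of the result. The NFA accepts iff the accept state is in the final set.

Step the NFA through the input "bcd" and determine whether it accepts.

Answer: REJECT

Derivation:
initial (ε-close {0}): {0}
'b' @ 1: {1,2,3,4,6,8,12}
'c' @ 2: {3,5,6,8,12,13,14}
'd' @ 3: {}  — dead — no transitions
final: {}; accept 7 not in set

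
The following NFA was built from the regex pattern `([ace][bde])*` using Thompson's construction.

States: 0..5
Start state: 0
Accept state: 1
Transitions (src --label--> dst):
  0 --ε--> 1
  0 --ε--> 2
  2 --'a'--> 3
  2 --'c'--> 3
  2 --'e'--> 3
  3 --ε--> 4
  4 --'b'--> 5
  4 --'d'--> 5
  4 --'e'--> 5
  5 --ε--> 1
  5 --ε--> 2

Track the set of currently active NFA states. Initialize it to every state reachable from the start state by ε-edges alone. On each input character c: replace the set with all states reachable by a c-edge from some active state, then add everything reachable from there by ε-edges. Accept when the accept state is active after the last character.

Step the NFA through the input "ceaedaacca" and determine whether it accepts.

start: ε-closure({0}) = {0,1,2}
'c' @ 1: {3,4}
'e' @ 2: {1,2,5}  ✓accept
'a' @ 3: {3,4}
'e' @ 4: {1,2,5}  ✓accept
'd' @ 5: {}  — no active states
rest 'aacca' ignored (set empty)
final: {}; accept 1 not in set

Answer: REJECT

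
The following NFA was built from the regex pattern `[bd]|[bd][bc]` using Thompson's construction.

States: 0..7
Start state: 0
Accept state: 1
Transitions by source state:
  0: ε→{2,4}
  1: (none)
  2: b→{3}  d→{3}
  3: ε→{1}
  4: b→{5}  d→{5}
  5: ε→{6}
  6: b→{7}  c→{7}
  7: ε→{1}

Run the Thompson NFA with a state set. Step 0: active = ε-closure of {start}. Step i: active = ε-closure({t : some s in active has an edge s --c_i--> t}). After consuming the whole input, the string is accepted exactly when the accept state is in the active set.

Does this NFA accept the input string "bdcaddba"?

Answer: REJECT

Derivation:
initial (ε-close {0}): {0,2,4}
'b' @ 1: {1,3,5,6}  [accepting]
'd' @ 2: {}  — state set empty
rest 'caddba' ignored (set empty)
final: {}; accept 1 not in set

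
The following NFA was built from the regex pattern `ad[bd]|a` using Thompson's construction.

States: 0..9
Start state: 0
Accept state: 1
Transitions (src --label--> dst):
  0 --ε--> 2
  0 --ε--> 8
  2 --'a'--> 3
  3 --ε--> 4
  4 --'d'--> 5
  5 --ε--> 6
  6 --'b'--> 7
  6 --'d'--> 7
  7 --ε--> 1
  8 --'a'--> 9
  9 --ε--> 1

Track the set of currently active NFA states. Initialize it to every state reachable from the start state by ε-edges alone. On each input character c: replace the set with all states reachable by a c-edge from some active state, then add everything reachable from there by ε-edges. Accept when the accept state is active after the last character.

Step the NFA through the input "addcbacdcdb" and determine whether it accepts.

Answer: REJECT

Derivation:
S₀ = ε-closure({0}) = {0,2,8}
'a' @ 1: {1,3,4,9}  ✓accept
'd' @ 2: {5,6}
'd' @ 3: {1,7}  ✓accept
'c' @ 4: {}  — no active states
rest 'bacdcdb' ignored (set empty)
after full input: {}  (accept=1 not in)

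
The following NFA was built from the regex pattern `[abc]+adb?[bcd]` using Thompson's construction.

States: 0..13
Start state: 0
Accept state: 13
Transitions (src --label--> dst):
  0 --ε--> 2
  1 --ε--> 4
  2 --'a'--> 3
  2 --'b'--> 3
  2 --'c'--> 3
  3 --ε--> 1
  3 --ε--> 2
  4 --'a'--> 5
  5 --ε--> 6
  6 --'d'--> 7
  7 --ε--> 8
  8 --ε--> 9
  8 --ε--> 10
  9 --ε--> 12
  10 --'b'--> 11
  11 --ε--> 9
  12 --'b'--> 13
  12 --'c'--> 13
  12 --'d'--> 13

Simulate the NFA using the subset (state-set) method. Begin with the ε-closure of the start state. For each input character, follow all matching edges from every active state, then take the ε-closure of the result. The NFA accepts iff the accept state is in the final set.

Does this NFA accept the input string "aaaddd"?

start: ε-closure({0}) = {0,2}
'a' @ 1: {1,2,3,4}
'a' @ 2: {1,2,3,4,5,6}
'a' @ 3: {1,2,3,4,5,6}
'd' @ 4: {7,8,9,10,12}
'd' @ 5: {13}  ✓accept
'd' @ 6: {}  — state set empty
end set {} — state 13 not in

Answer: REJECT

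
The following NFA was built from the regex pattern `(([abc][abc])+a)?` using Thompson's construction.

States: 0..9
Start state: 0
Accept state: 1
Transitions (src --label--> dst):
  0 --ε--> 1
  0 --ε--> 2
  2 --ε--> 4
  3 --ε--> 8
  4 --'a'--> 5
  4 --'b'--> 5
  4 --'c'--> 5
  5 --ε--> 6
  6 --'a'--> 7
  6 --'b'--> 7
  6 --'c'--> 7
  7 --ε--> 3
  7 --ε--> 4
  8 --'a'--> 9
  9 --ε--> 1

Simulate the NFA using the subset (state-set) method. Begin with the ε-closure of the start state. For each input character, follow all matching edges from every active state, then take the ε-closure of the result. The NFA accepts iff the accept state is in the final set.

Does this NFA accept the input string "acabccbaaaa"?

initial (ε-close {0}): {0,1,2,4}
'a' @ 1: {5,6}
'c' @ 2: {3,4,7,8}
'a' @ 3: {1,5,6,9}  ✓accept
'b' @ 4: {3,4,7,8}
'c' @ 5: {5,6}
'c' @ 6: {3,4,7,8}
'b' @ 7: {5,6}
'a' @ 8: {3,4,7,8}
'a' @ 9: {1,5,6,9}  ✓accept
'a' @ 10: {3,4,7,8}
'a' @ 11: {1,5,6,9}  ✓accept
after full input: {1,5,6,9}  (accept=1 in)

Answer: ACCEPT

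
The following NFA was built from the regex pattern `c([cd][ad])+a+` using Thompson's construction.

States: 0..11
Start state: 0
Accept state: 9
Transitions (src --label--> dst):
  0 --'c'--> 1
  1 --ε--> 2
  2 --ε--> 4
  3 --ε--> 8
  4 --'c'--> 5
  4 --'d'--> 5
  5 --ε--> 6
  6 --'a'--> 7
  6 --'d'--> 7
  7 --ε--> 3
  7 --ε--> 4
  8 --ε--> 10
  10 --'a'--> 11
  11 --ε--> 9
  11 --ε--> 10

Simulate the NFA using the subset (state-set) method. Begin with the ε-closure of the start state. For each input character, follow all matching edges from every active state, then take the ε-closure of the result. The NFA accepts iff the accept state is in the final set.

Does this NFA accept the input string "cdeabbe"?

Answer: REJECT

Derivation:
S₀ = ε-closure({0}) = {0}
'c' @ 1: {1,2,4}
'd' @ 2: {5,6}
'e' @ 3: {}  — no active states
rest 'abbe' ignored (set empty)
end set {} — state 9 not in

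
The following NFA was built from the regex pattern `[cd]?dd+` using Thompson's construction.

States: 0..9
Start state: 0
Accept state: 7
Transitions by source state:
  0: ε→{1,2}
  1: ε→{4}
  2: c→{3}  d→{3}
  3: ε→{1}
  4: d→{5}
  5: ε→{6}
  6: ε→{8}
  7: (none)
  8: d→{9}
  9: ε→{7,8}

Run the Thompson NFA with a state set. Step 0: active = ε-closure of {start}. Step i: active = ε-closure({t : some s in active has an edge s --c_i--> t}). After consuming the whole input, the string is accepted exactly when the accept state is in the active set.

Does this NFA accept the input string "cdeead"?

S₀ = ε-closure({0}) = {0,1,2,4}
'c' @ 1: {1,3,4}
'd' @ 2: {5,6,8}
'e' @ 3: {}  — no active states
rest 'ead' ignored (set empty)
after full input: {}  (accept=7 not in)

Answer: REJECT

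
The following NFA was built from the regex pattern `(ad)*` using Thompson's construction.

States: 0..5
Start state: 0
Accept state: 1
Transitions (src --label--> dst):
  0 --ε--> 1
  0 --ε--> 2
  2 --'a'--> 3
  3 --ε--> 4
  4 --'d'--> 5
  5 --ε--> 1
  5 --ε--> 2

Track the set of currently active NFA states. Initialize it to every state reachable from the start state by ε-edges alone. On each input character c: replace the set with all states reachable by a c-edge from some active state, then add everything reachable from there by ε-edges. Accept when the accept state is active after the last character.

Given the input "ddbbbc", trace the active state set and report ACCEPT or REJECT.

Answer: REJECT

Steps:
S₀ = ε-closure({0}) = {0,1,2}
'd' @ 1: {}  — state set empty
rest 'dbbbc' ignored (set empty)
final: {}; accept 1 not in set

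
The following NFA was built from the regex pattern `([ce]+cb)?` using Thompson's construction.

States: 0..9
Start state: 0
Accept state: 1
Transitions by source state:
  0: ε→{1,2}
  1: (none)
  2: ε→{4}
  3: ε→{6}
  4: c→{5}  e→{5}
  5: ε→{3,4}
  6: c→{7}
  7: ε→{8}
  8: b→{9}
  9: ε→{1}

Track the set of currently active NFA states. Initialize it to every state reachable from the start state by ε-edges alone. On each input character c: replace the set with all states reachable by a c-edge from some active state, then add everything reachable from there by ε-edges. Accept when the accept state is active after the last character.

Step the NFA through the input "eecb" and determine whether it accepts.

start: ε-closure({0}) = {0,1,2,4}
'e' @ 1: {3,4,5,6}
'e' @ 2: {3,4,5,6}
'c' @ 3: {3,4,5,6,7,8}
'b' @ 4: {1,9}  (accept∈set)
final: {1,9}; accept 1 in set

Answer: ACCEPT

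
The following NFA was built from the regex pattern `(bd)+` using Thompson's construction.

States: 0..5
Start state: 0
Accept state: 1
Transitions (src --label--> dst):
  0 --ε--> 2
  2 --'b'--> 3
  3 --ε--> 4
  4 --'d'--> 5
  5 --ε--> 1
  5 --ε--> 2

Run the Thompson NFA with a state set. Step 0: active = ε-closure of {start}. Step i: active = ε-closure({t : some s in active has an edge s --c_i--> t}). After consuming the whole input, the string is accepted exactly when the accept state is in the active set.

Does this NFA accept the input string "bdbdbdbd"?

Answer: ACCEPT

Steps:
start: ε-closure({0}) = {0,2}
'b' @ 1: {3,4}
'd' @ 2: {1,2,5}  (accept∈set)
'b' @ 3: {3,4}
'd' @ 4: {1,2,5}  (accept∈set)
'b' @ 5: {3,4}
'd' @ 6: {1,2,5}  (accept∈set)
'b' @ 7: {3,4}
'd' @ 8: {1,2,5}  (accept∈set)
end set {1,2,5} — state 1 in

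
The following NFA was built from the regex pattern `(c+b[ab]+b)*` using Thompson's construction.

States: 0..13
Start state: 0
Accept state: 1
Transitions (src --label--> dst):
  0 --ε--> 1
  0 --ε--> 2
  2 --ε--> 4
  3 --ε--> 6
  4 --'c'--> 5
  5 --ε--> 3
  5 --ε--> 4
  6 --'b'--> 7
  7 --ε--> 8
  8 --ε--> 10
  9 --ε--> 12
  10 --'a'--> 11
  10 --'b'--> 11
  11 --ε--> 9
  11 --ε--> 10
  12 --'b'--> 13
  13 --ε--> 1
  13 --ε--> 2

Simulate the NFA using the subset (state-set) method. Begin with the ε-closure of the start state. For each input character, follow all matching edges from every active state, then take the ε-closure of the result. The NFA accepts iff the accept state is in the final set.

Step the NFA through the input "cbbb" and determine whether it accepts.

Answer: ACCEPT

Trace:
initial (ε-close {0}): {0,1,2,4}
'c' @ 1: {3,4,5,6}
'b' @ 2: {7,8,10}
'b' @ 3: {9,10,11,12}
'b' @ 4: {1,2,4,9,10,11,12,13}  [accepting]
end set {1,2,4,9,10,11,12,13} — state 1 in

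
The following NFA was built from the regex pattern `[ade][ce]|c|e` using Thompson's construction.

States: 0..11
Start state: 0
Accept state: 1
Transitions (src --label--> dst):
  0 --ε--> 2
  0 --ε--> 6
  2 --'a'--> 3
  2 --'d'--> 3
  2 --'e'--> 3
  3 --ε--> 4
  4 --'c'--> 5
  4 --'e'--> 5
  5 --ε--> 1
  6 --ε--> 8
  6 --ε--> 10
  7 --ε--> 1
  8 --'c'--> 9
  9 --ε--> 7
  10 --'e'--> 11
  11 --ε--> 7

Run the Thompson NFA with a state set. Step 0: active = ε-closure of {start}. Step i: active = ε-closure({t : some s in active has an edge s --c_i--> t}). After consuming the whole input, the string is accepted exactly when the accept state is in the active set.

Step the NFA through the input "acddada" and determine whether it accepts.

Answer: REJECT

Steps:
S₀ = ε-closure({0}) = {0,2,6,8,10}
'a' @ 1: {3,4}
'c' @ 2: {1,5}  (accept∈set)
'd' @ 3: {}  — dead — no transitions
rest 'dada' ignored (set empty)
end set {} — state 1 not in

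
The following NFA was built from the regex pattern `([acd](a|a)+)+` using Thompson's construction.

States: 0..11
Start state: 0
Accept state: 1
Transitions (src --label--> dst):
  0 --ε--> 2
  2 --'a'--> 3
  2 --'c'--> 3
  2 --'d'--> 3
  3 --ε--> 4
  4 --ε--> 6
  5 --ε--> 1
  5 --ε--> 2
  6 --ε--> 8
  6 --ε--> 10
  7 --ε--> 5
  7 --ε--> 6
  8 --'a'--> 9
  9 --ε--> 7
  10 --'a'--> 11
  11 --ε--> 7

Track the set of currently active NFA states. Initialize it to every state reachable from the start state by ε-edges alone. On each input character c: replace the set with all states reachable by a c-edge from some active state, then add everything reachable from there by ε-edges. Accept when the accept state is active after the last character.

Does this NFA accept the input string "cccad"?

initial (ε-close {0}): {0,2}
'c' @ 1: {3,4,6,8,10}
'c' @ 2: {}  — state set empty
rest 'cad' ignored (set empty)
end set {} — state 1 not in

Answer: REJECT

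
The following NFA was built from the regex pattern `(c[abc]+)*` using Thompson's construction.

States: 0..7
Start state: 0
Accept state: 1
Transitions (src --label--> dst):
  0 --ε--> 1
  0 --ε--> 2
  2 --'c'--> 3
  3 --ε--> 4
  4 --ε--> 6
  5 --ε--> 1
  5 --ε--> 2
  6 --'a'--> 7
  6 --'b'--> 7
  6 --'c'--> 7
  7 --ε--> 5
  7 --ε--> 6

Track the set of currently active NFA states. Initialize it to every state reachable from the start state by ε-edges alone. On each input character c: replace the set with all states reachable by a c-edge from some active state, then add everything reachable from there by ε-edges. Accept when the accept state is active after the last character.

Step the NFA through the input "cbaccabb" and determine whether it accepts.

Answer: ACCEPT

Steps:
initial (ε-close {0}): {0,1,2}
'c' @ 1: {3,4,6}
'b' @ 2: {1,2,5,6,7}  ✓accept
'a' @ 3: {1,2,5,6,7}  ✓accept
'c' @ 4: {1,2,3,4,5,6,7}  ✓accept
'c' @ 5: {1,2,3,4,5,6,7}  ✓accept
'a' @ 6: {1,2,5,6,7}  ✓accept
'b' @ 7: {1,2,5,6,7}  ✓accept
'b' @ 8: {1,2,5,6,7}  ✓accept
after full input: {1,2,5,6,7}  (accept=1 in)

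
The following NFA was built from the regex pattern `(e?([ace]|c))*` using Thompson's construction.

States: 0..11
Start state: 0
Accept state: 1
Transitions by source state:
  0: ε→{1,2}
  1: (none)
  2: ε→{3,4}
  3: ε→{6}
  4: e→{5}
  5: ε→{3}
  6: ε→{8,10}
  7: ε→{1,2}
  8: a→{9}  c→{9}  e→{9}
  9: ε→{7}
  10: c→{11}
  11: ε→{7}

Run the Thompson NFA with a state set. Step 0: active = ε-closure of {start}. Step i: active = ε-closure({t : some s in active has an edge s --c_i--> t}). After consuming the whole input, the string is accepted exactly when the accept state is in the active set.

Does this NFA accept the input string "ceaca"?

Answer: ACCEPT

Steps:
S₀ = ε-closure({0}) = {0,1,2,3,4,6,8,10}
'c' @ 1: {1,2,3,4,6,7,8,9,10,11}  [accepting]
'e' @ 2: {1,2,3,4,5,6,7,8,9,10}  [accepting]
'a' @ 3: {1,2,3,4,6,7,8,9,10}  [accepting]
'c' @ 4: {1,2,3,4,6,7,8,9,10,11}  [accepting]
'a' @ 5: {1,2,3,4,6,7,8,9,10}  [accepting]
after full input: {1,2,3,4,6,7,8,9,10}  (accept=1 in)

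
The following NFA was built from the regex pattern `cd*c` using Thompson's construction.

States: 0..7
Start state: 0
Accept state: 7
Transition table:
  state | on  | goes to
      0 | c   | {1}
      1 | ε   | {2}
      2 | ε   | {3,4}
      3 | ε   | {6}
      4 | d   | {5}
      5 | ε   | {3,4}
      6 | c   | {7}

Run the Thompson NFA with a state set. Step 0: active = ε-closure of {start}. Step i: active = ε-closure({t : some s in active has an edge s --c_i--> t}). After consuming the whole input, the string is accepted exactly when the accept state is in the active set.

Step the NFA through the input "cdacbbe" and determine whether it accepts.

initial (ε-close {0}): {0}
'c' @ 1: {1,2,3,4,6}
'd' @ 2: {3,4,5,6}
'a' @ 3: {}  — no active states
rest 'cbbe' ignored (set empty)
final: {}; accept 7 not in set

Answer: REJECT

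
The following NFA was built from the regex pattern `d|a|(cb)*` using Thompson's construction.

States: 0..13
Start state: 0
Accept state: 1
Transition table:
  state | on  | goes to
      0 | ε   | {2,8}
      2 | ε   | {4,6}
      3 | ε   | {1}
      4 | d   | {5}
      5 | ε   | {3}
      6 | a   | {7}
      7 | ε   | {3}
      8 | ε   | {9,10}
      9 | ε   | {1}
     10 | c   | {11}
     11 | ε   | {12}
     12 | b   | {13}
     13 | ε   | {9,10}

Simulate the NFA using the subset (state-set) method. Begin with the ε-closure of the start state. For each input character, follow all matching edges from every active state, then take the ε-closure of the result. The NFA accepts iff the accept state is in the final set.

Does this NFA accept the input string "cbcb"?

Answer: ACCEPT

Derivation:
S₀ = ε-closure({0}) = {0,1,2,4,6,8,9,10}
'c' @ 1: {11,12}
'b' @ 2: {1,9,10,13}  ✓accept
'c' @ 3: {11,12}
'b' @ 4: {1,9,10,13}  ✓accept
after full input: {1,9,10,13}  (accept=1 in)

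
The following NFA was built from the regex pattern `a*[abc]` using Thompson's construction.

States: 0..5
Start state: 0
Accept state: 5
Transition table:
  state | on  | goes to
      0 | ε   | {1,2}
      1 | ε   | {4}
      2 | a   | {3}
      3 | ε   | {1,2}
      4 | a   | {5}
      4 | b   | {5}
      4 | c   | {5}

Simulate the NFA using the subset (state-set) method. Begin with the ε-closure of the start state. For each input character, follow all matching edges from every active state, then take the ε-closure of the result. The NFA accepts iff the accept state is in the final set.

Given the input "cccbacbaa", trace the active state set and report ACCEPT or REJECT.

S₀ = ε-closure({0}) = {0,1,2,4}
'c' @ 1: {5}  [accepting]
'c' @ 2: {}  — no active states
rest 'cbacbaa' ignored (set empty)
end set {} — state 5 not in

Answer: REJECT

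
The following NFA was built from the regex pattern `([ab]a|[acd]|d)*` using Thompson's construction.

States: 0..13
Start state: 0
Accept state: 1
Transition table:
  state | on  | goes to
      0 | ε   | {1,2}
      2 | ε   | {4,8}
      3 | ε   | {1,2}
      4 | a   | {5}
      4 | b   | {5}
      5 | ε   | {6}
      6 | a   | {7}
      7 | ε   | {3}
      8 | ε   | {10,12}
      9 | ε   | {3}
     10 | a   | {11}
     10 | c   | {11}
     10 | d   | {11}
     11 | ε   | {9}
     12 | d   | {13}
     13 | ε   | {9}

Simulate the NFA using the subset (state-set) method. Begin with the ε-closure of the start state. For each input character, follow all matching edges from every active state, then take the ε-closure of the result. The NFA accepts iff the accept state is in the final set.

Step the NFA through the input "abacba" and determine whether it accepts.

start: ε-closure({0}) = {0,1,2,4,8,10,12}
'a' @ 1: {1,2,3,4,5,6,8,9,10,11,12}  (accept∈set)
'b' @ 2: {5,6}
'a' @ 3: {1,2,3,4,7,8,10,12}  (accept∈set)
'c' @ 4: {1,2,3,4,8,9,10,11,12}  (accept∈set)
'b' @ 5: {5,6}
'a' @ 6: {1,2,3,4,7,8,10,12}  (accept∈set)
after full input: {1,2,3,4,7,8,10,12}  (accept=1 in)

Answer: ACCEPT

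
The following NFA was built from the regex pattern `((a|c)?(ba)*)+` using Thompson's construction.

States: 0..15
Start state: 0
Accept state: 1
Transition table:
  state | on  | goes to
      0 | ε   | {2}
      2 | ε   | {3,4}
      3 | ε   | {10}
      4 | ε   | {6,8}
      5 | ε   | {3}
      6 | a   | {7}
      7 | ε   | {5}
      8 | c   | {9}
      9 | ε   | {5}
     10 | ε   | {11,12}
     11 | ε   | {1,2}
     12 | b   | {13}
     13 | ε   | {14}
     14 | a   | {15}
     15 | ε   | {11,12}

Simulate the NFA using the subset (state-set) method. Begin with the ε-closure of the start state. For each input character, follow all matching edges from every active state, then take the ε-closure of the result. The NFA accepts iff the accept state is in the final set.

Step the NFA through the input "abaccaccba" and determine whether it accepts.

Answer: ACCEPT

Steps:
S₀ = ε-closure({0}) = {0,1,2,3,4,6,8,10,11,12}
'a' @ 1: {1,2,3,4,5,6,7,8,10,11,12}  ✓accept
'b' @ 2: {13,14}
'a' @ 3: {1,2,3,4,6,8,10,11,12,15}  ✓accept
'c' @ 4: {1,2,3,4,5,6,8,9,10,11,12}  ✓accept
'c' @ 5: {1,2,3,4,5,6,8,9,10,11,12}  ✓accept
'a' @ 6: {1,2,3,4,5,6,7,8,10,11,12}  ✓accept
'c' @ 7: {1,2,3,4,5,6,8,9,10,11,12}  ✓accept
'c' @ 8: {1,2,3,4,5,6,8,9,10,11,12}  ✓accept
'b' @ 9: {13,14}
'a' @ 10: {1,2,3,4,6,8,10,11,12,15}  ✓accept
after full input: {1,2,3,4,6,8,10,11,12,15}  (accept=1 in)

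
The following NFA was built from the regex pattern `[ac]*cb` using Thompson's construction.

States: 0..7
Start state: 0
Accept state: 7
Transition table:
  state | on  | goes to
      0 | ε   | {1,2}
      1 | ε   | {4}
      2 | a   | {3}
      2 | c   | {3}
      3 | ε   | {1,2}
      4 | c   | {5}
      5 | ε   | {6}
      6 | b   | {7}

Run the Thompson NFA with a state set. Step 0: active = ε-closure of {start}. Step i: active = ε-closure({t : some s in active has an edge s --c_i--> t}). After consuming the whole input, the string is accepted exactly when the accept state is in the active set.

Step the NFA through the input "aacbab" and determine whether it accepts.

S₀ = ε-closure({0}) = {0,1,2,4}
'a' @ 1: {1,2,3,4}
'a' @ 2: {1,2,3,4}
'c' @ 3: {1,2,3,4,5,6}
'b' @ 4: {7}  ✓accept
'a' @ 5: {}  — state set empty
rest 'b' ignored (set empty)
end set {} — state 7 not in

Answer: REJECT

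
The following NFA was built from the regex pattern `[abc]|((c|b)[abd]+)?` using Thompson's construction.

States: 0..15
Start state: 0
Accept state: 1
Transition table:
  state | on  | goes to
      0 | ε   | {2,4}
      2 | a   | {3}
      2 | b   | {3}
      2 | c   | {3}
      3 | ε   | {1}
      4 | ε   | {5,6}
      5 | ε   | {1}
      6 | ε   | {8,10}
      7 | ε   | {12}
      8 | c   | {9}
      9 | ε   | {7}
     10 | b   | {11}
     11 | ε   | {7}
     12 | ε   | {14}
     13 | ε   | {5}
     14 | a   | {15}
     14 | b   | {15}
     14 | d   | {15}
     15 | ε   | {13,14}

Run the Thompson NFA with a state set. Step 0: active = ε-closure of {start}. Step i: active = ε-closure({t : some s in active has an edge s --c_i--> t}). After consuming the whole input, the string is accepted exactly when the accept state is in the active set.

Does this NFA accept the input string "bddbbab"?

initial (ε-close {0}): {0,1,2,4,5,6,8,10}
'b' @ 1: {1,3,7,11,12,14}  [accepting]
'd' @ 2: {1,5,13,14,15}  [accepting]
'd' @ 3: {1,5,13,14,15}  [accepting]
'b' @ 4: {1,5,13,14,15}  [accepting]
'b' @ 5: {1,5,13,14,15}  [accepting]
'a' @ 6: {1,5,13,14,15}  [accepting]
'b' @ 7: {1,5,13,14,15}  [accepting]
end set {1,5,13,14,15} — state 1 in

Answer: ACCEPT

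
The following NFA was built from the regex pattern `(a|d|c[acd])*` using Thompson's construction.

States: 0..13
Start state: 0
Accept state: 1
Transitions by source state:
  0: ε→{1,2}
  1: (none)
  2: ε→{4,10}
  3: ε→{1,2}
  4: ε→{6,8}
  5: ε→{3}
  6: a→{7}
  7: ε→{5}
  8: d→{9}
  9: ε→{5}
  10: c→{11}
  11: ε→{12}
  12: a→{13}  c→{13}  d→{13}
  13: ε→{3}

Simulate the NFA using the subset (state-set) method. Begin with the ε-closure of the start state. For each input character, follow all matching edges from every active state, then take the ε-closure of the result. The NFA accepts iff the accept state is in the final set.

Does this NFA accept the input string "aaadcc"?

Answer: ACCEPT

Trace:
initial (ε-close {0}): {0,1,2,4,6,8,10}
'a' @ 1: {1,2,3,4,5,6,7,8,10}  [accepting]
'a' @ 2: {1,2,3,4,5,6,7,8,10}  [accepting]
'a' @ 3: {1,2,3,4,5,6,7,8,10}  [accepting]
'd' @ 4: {1,2,3,4,5,6,8,9,10}  [accepting]
'c' @ 5: {11,12}
'c' @ 6: {1,2,3,4,6,8,10,13}  [accepting]
end set {1,2,3,4,6,8,10,13} — state 1 in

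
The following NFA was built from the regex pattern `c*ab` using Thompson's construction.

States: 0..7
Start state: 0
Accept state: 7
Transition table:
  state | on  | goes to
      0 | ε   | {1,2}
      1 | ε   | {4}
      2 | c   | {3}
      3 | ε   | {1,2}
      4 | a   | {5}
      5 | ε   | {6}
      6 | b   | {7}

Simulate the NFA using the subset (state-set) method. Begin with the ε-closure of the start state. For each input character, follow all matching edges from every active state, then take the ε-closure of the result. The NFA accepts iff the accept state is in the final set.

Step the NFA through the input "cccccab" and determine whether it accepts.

start: ε-closure({0}) = {0,1,2,4}
'c' @ 1: {1,2,3,4}
'c' @ 2: {1,2,3,4}
'c' @ 3: {1,2,3,4}
'c' @ 4: {1,2,3,4}
'c' @ 5: {1,2,3,4}
'a' @ 6: {5,6}
'b' @ 7: {7}  [accepting]
final: {7}; accept 7 in set

Answer: ACCEPT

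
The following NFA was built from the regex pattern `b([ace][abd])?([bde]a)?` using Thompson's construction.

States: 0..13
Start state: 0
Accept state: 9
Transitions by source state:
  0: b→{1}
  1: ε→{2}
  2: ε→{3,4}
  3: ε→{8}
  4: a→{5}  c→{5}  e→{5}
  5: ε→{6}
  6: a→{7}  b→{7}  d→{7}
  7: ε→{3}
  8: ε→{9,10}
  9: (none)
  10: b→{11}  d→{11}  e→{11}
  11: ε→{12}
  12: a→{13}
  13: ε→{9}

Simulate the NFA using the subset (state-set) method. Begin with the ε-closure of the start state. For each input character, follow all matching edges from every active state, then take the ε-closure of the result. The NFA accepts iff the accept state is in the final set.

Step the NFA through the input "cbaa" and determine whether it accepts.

start: ε-closure({0}) = {0}
'c' @ 1: {}  — state set empty
rest 'baa' ignored (set empty)
final: {}; accept 9 not in set

Answer: REJECT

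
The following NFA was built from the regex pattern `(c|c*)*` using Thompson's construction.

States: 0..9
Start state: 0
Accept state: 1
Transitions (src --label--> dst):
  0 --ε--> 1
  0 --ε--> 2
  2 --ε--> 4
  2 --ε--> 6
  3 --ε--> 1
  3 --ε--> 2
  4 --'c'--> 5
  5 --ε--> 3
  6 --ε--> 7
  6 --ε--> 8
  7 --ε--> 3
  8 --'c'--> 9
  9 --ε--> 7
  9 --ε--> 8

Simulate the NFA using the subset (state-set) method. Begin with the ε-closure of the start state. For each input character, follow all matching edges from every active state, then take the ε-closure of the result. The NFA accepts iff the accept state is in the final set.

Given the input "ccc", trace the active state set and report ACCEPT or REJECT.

S₀ = ε-closure({0}) = {0,1,2,3,4,6,7,8}
'c' @ 1: {1,2,3,4,5,6,7,8,9}  ✓accept
'c' @ 2: {1,2,3,4,5,6,7,8,9}  ✓accept
'c' @ 3: {1,2,3,4,5,6,7,8,9}  ✓accept
end set {1,2,3,4,5,6,7,8,9} — state 1 in

Answer: ACCEPT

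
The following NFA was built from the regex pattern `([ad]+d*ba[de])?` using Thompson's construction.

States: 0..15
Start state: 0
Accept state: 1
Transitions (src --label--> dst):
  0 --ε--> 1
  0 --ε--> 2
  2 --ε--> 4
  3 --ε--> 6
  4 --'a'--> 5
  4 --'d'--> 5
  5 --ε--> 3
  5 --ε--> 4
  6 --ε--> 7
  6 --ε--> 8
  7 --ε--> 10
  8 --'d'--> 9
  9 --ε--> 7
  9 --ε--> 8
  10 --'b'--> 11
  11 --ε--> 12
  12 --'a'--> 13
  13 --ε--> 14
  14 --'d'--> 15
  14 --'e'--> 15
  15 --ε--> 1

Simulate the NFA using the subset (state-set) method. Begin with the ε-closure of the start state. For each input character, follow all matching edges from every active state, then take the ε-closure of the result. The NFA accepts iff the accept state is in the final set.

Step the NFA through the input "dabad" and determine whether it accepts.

initial (ε-close {0}): {0,1,2,4}
'd' @ 1: {3,4,5,6,7,8,10}
'a' @ 2: {3,4,5,6,7,8,10}
'b' @ 3: {11,12}
'a' @ 4: {13,14}
'd' @ 5: {1,15}  ✓accept
end set {1,15} — state 1 in

Answer: ACCEPT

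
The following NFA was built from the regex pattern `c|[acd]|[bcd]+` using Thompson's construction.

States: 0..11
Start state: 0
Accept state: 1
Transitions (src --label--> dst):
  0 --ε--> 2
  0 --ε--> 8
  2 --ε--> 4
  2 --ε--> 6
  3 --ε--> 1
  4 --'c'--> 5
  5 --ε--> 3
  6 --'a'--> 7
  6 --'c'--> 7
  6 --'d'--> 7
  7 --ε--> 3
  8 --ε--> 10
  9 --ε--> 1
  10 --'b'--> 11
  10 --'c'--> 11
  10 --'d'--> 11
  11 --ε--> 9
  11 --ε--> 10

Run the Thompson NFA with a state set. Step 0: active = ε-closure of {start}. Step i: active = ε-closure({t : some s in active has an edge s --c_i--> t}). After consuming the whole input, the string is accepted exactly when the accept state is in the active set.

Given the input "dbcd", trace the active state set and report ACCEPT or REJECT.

Answer: ACCEPT

Derivation:
S₀ = ε-closure({0}) = {0,2,4,6,8,10}
'd' @ 1: {1,3,7,9,10,11}  ✓accept
'b' @ 2: {1,9,10,11}  ✓accept
'c' @ 3: {1,9,10,11}  ✓accept
'd' @ 4: {1,9,10,11}  ✓accept
end set {1,9,10,11} — state 1 in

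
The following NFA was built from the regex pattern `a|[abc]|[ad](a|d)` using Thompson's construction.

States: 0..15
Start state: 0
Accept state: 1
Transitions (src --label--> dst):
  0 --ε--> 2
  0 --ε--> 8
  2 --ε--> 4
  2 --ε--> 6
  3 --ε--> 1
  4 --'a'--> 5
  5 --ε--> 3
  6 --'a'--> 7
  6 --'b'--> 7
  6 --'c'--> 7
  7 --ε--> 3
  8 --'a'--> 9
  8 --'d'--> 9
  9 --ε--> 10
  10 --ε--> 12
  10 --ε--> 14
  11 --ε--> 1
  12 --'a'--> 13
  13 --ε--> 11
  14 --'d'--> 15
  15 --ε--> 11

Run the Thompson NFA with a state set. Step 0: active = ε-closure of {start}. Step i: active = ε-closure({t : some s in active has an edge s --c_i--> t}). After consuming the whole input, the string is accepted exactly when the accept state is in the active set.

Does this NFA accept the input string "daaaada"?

S₀ = ε-closure({0}) = {0,2,4,6,8}
'd' @ 1: {9,10,12,14}
'a' @ 2: {1,11,13}  ✓accept
'a' @ 3: {}  — dead — no transitions
rest 'aada' ignored (set empty)
after full input: {}  (accept=1 not in)

Answer: REJECT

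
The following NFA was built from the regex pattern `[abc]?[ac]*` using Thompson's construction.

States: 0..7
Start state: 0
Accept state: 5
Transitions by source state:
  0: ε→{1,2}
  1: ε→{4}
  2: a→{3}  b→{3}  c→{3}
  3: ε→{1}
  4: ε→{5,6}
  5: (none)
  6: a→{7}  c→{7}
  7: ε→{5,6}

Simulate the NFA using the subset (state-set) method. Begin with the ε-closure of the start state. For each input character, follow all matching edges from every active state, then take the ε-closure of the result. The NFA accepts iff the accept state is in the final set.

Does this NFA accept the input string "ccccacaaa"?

initial (ε-close {0}): {0,1,2,4,5,6}
'c' @ 1: {1,3,4,5,6,7}  ✓accept
'c' @ 2: {5,6,7}  ✓accept
'c' @ 3: {5,6,7}  ✓accept
'c' @ 4: {5,6,7}  ✓accept
'a' @ 5: {5,6,7}  ✓accept
'c' @ 6: {5,6,7}  ✓accept
'a' @ 7: {5,6,7}  ✓accept
'a' @ 8: {5,6,7}  ✓accept
'a' @ 9: {5,6,7}  ✓accept
after full input: {5,6,7}  (accept=5 in)

Answer: ACCEPT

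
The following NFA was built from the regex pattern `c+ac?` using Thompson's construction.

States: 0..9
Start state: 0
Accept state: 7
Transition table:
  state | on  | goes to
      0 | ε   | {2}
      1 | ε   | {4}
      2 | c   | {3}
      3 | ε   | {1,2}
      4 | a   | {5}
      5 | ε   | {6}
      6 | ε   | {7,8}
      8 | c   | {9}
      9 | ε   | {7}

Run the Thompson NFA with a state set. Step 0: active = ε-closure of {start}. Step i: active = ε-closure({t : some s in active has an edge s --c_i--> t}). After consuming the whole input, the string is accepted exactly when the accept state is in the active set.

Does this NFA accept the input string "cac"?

Answer: ACCEPT

Derivation:
S₀ = ε-closure({0}) = {0,2}
'c' @ 1: {1,2,3,4}
'a' @ 2: {5,6,7,8}  [accepting]
'c' @ 3: {7,9}  [accepting]
after full input: {7,9}  (accept=7 in)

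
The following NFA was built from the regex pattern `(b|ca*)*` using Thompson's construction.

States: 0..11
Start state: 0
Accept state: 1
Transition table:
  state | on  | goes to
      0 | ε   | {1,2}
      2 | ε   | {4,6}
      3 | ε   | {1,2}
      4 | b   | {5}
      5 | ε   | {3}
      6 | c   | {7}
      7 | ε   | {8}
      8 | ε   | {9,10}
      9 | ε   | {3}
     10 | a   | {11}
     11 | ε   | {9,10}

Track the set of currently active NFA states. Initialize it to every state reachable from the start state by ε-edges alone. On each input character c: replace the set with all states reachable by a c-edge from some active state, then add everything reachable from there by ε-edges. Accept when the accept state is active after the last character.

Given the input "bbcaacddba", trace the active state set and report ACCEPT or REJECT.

start: ε-closure({0}) = {0,1,2,4,6}
'b' @ 1: {1,2,3,4,5,6}  (accept∈set)
'b' @ 2: {1,2,3,4,5,6}  (accept∈set)
'c' @ 3: {1,2,3,4,6,7,8,9,10}  (accept∈set)
'a' @ 4: {1,2,3,4,6,9,10,11}  (accept∈set)
'a' @ 5: {1,2,3,4,6,9,10,11}  (accept∈set)
'c' @ 6: {1,2,3,4,6,7,8,9,10}  (accept∈set)
'd' @ 7: {}  — no active states
rest 'dba' ignored (set empty)
final: {}; accept 1 not in set

Answer: REJECT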